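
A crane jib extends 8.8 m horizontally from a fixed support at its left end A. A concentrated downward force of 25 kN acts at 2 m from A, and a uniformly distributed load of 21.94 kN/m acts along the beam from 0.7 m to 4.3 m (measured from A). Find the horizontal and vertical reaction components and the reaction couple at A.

A_x = 0, A_y = 104.0 kN, M_A = 247.5 kN·m

Resultant of the distributed load: 21.94 × 3.6 = 78.984 kN at 2.5 m from A.
ΣF_x = 0: A_x = 0.
ΣF_y = 0: A_y − 25 − 21.94·3.6 = 0 → A_y = 104.0 kN.
ΣM about A: M_A − 25·2 − (21.94·3.6)·2.5 = 0 → M_A = 247.5 kN·m.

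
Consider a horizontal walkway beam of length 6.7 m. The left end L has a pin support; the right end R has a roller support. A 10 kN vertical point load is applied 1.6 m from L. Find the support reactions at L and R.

Taking moments about L: R_y·6.7 − 10·1.6 = 0 → R_y = 16/6.7 = 2.38806 ≈ 2.388 kN.
ΣF_y = 0: L_y + 2.38806 − 10 = 0 → L_y = 7.612 kN.
ΣF_x = 0: no horizontal applied forces, so L_x = 0.

L_x = 0, L_y = 7.612 kN, R_y = 2.388 kN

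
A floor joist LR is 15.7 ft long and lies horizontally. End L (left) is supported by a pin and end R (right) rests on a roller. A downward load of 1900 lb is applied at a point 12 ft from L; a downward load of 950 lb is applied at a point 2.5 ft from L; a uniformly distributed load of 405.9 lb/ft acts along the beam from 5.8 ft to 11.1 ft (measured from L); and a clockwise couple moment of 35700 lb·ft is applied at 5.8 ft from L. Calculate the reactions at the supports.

L_x = 0, L_y = -33.97 lb, R_y = 5035 lb

Resultant of the distributed load: 405.9 × 5.3 = 2151.27 lb at 8.45 ft from L.
ΣM about L: R_y·15.7 − 1900·12 − 950·2.5 − (405.9·5.3)·8.45 − 35700 = 0 → R_y = 79053.2315/15.7 = 5035.24 ≈ 5035 lb.
ΣF_y = 0: L_y + 5035.24 − 1900 − 950 − 405.9·5.3 = 0 → L_y = -33.97 lb.
ΣF_x = 0: no horizontal applied forces, so L_x = 0.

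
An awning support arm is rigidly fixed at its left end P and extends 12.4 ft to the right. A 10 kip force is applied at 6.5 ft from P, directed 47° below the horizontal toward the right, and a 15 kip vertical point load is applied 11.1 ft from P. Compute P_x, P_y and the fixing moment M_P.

P_x = -6.820 kip, P_y = 22.31 kip, M_P = 214.0 kip·ft

ΣF_x = 0: P_x + 10·cos47° = 0 → P_x = -6.820 kip.
ΣF_y = 0: P_y − 10·sin47° − 15 = 0 → P_y = 22.31 kip.
ΣM about P: M_P − 10·sin47°·6.5 − 15·11.1 = 0 → M_P = 214.0 kip·ft.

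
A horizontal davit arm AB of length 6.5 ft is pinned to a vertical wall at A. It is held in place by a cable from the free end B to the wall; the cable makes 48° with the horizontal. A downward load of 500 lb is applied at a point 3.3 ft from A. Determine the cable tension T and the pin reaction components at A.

ΣM about A: T·sin48°·6.5 − 500·3.3 = 0 → T = 1650/(6.5·0.743145) = 341.584 ≈ 341.6 lb.
ΣF_x = 0: A_x − T·cos48° = 0 → A_x = 341.584 × 0.669131 = 228.6 lb.
ΣF_y = 0: A_y + T·sin48° − 500 = 0 → A_y = 500 − 341.584 × 0.743145 = 246.2 lb.

T = 341.6 lb, A_x = 228.6 lb, A_y = 246.2 lb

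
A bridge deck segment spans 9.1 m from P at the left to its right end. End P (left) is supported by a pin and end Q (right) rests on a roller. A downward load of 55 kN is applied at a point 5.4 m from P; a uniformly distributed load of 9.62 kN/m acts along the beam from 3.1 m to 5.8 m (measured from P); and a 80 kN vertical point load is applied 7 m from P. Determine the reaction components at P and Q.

Resultant of the distributed load: 9.62 × 2.7 = 25.974 kN at 4.45 m from P.
ΣM about P: Q_y·9.1 − 55·5.4 − (9.62·2.7)·4.45 − 80·7 = 0 → Q_y = 972.5843/9.1 = 106.877 ≈ 106.9 kN.
ΣF_y = 0: P_y + 106.877 − 55 − 9.62·2.7 − 80 = 0 → P_y = 54.10 kN.
ΣF_x = 0: no horizontal applied forces, so P_x = 0.

P_x = 0, P_y = 54.10 kN, Q_y = 106.9 kN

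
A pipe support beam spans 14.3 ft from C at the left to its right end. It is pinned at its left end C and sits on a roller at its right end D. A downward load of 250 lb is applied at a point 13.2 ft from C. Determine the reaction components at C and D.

C_x = 0, C_y = 19.23 lb, D_y = 230.8 lb

Taking moments about C: D_y·14.3 − 250·13.2 = 0 → D_y = 3300/14.3 = 230.769 ≈ 230.8 lb.
ΣF_y = 0: C_y + 230.769 − 250 = 0 → C_y = 19.23 lb.
ΣF_x = 0: no horizontal applied forces, so C_x = 0.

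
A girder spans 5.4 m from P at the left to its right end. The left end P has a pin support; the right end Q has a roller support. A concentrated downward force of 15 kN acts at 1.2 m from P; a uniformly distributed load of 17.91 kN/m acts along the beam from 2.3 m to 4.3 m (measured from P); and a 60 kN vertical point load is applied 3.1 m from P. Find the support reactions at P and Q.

P_x = 0, P_y = 51.15 kN, Q_y = 59.67 kN

Resultant of the distributed load: 17.91 × 2 = 35.82 kN at 3.3 m from P.
Moments about P: Q_y·5.4 − 15·1.2 − (17.91·2)·3.3 − 60·3.1 = 0 → Q_y = 322.206/5.4 = 59.6678 ≈ 59.67 kN.
ΣF_y = 0: P_y + 59.6678 − 15 − 17.91·2 − 60 = 0 → P_y = 51.15 kN.
ΣF_x = 0: no horizontal applied forces, so P_x = 0.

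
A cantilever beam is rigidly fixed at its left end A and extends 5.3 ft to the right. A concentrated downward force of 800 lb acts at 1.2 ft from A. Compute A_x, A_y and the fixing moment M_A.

ΣF_x = 0: A_x = 0.
ΣF_y = 0: A_y − 800 = 0 → A_y = 800.0 lb.
ΣM about A: M_A − 800·1.2 = 0 → M_A = 960.0 lb·ft.

A_x = 0, A_y = 800.0 lb, M_A = 960.0 lb·ft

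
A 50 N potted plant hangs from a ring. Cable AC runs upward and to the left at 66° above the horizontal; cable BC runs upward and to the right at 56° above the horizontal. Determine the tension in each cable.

ΣF_x = 0: −T_AC·cos66° + T_BC·cos56° = 0 → T_BC = 0.727364·T_AC.
ΣF_y = 0: T_AC·sin66° + T_BC·sin56° = 50.
Substitute: T_AC·(0.913545 + 0.727364·0.829038) = 50 → T_AC = 32.9694 ≈ 32.97 N.
Then T_BC = 0.727364 × 32.9694 = 23.98 N.

T_AC = 32.97 N, T_BC = 23.98 N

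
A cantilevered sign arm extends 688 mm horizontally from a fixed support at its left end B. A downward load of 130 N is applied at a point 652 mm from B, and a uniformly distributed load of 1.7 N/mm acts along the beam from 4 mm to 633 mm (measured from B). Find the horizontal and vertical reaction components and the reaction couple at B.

B_x = 0, B_y = 1199 N, M_B = 425300 N·mm

Resultant of the distributed load: 1.7 × 629 = 1069.3 N at 318.5 mm from B.
ΣF_x = 0: B_x = 0.
ΣF_y = 0: B_y − 130 − 1.7·629 = 0 → B_y = 1199 N.
ΣM about B: M_B − 130·652 − (1.7·629)·318.5 = 0 → M_B = 425300 N·mm.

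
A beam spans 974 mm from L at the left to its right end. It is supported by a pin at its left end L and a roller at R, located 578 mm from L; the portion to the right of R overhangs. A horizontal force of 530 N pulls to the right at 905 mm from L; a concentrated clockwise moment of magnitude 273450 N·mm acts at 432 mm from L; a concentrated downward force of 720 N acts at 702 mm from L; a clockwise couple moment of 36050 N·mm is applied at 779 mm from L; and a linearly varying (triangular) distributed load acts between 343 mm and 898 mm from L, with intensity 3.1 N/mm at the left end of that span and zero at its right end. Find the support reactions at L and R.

L_x = -530.0 N, L_y = -615.5 N, R_y = 2196 N

Resultant of the triangular load: ½ × 3.1 × 555 = 860.25 N, acting at 528 mm from L (one-third of the span from the peak).
ΣM about L: R_y·578 − 273450 − 720·702 − 36050 − (½·3.1·555)·528 = 0 → R_y = 1269152/578 = 2195.76 ≈ 2196 N.
ΣF_y = 0: L_y + 2195.76 − 720 − ½·3.1·555 = 0 → L_y = -615.5 N.
ΣF_x = 0: L_x + 530 = 0 → L_x = -530.0 N.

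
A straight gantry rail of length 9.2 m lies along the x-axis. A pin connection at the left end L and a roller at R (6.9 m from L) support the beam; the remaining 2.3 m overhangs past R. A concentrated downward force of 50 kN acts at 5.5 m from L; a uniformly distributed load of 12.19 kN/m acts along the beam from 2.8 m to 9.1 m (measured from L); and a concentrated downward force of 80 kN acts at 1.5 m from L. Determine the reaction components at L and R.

L_x = 0, L_y = 83.33 kN, R_y = 123.5 kN

Resultant of the distributed load: 12.19 × 6.3 = 76.797 kN at 5.95 m from L.
ΣM about L: R_y·6.9 − 50·5.5 − (12.19·6.3)·5.95 − 80·1.5 = 0 → R_y = 851.94215/6.9 = 123.47 ≈ 123.5 kN.
ΣF_y = 0: L_y + 123.47 − 50 − 12.19·6.3 − 80 = 0 → L_y = 83.33 kN.
ΣF_x = 0: no horizontal applied forces, so L_x = 0.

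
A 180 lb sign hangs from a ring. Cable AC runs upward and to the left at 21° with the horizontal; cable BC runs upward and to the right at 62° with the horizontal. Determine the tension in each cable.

T_AC = 85.14 lb, T_BC = 169.3 lb

ΣF_x = 0: −T_AC·cos21° + T_BC·cos62° = 0 → T_BC = 1.98858·T_AC.
ΣF_y = 0: T_AC·sin21° + T_BC·sin62° = 180.
Substitute: T_AC·(0.358368 + 1.98858·0.882948) = 180 → T_AC = 85.1394 ≈ 85.14 lb.
Then T_BC = 1.98858 × 85.1394 = 169.3 lb.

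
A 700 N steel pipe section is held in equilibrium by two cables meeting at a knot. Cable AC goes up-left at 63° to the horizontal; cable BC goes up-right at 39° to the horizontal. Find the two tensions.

ΣF_x = 0: −T_AC·cos63° + T_BC·cos39° = 0 → T_BC = 0.584177·T_AC.
ΣF_y = 0: T_AC·sin63° + T_BC·sin39° = 700.
Substitute: T_AC·(0.891007 + 0.584177·0.62932) = 700 → T_AC = 556.155 ≈ 556.2 N.
Then T_BC = 0.584177 × 556.155 = 324.9 N.

T_AC = 556.2 N, T_BC = 324.9 N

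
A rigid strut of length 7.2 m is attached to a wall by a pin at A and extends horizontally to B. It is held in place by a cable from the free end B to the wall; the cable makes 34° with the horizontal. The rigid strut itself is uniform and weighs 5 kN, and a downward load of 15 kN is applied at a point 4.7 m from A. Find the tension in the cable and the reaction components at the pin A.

ΣM about A: T·sin34°·7.2 − 5·3.6 − 15·4.7 = 0 → T = 88.5/(7.2·0.559193) = 21.9811 ≈ 21.98 kN.
ΣF_x = 0: A_x − T·cos34° = 0 → A_x = 21.9811 × 0.829038 = 18.22 kN.
ΣF_y = 0: A_y + T·sin34° − 5 − 15 = 0 → A_y = 20 − 21.9811 × 0.559193 = 7.708 kN.

T = 21.98 kN, A_x = 18.22 kN, A_y = 7.708 kN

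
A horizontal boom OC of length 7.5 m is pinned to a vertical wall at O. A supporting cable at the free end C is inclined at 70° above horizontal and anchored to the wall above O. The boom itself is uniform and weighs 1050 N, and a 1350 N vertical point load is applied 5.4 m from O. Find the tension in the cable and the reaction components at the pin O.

T = 1593 N, O_x = 544.9 N, O_y = 903.0 N

ΣM about O: T·sin70°·7.5 − 1050·3.75 − 1350·5.4 = 0 → T = 11227.5/(7.5·0.939693) = 1593.07 ≈ 1593 N.
ΣF_x = 0: O_x − T·cos70° = 0 → O_x = 1593.07 × 0.34202 = 544.9 N.
ΣF_y = 0: O_y + T·sin70° − 1050 − 1350 = 0 → O_y = 2400 − 1593.07 × 0.939693 = 903.0 N.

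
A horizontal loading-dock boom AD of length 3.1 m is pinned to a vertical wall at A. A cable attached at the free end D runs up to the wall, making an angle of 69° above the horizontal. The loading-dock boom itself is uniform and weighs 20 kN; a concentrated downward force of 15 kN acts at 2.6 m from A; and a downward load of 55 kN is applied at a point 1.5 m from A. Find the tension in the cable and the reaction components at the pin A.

T = 52.69 kN, A_x = 18.88 kN, A_y = 40.81 kN

ΣM about A: T·sin69°·3.1 − 20·1.55 − 15·2.6 − 55·1.5 = 0 → T = 152.5/(3.1·0.93358) = 52.6934 ≈ 52.69 kN.
ΣF_x = 0: A_x − T·cos69° = 0 → A_x = 52.6934 × 0.358368 = 18.88 kN.
ΣF_y = 0: A_y + T·sin69° − 20 − 15 − 55 = 0 → A_y = 90 − 52.6934 × 0.93358 = 40.81 kN.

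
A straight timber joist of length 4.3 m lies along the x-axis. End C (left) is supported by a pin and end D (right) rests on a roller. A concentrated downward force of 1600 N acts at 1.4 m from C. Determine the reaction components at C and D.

C_x = 0, C_y = 1079 N, D_y = 520.9 N

Moments about C: D_y·4.3 − 1600·1.4 = 0 → D_y = 2240/4.3 = 520.93 ≈ 520.9 N.
ΣF_y = 0: C_y + 520.93 − 1600 = 0 → C_y = 1079 N.
ΣF_x = 0: no horizontal applied forces, so C_x = 0.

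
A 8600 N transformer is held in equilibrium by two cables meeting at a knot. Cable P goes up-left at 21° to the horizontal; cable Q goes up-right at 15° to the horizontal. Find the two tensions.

T_P = 14130 N, T_Q = 13660 N

ΣF_x = 0: −T_P·cos21° + T_Q·cos15° = 0 → T_Q = 0.966514·T_P.
ΣF_y = 0: T_P·sin21° + T_Q·sin15° = 8600.
Substitute: T_P·(0.358368 + 0.966514·0.258819) = 8600 → T_P = 14132.6 ≈ 14130 N.
Then T_Q = 0.966514 × 14132.6 = 13660 N.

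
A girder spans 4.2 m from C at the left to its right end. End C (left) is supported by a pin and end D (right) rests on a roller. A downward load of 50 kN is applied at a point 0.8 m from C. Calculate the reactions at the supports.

Moments about C: D_y·4.2 − 50·0.8 = 0 → D_y = 40/4.2 = 9.52381 ≈ 9.524 kN.
ΣF_y = 0: C_y + 9.52381 − 50 = 0 → C_y = 40.48 kN.
ΣF_x = 0: no horizontal applied forces, so C_x = 0.

C_x = 0, C_y = 40.48 kN, D_y = 9.524 kN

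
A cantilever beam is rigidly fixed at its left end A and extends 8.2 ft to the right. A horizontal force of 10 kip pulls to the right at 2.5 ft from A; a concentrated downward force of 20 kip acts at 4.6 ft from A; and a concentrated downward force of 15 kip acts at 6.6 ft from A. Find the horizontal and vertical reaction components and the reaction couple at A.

ΣF_x = 0: A_x + 10 = 0 → A_x = -10.00 kip.
ΣF_y = 0: A_y − 20 − 15 = 0 → A_y = 35.00 kip.
ΣM about A: M_A − 20·4.6 − 15·6.6 = 0 → M_A = 191.0 kip·ft.

A_x = -10.00 kip, A_y = 35.00 kip, M_A = 191.0 kip·ft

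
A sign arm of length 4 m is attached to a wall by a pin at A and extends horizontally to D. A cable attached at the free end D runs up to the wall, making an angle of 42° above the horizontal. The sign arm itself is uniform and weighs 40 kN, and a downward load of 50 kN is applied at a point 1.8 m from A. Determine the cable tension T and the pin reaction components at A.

ΣM about A: T·sin42°·4 − 40·2 − 50·1.8 = 0 → T = 170/(4·0.669131) = 63.5152 ≈ 63.52 kN.
ΣF_x = 0: A_x − T·cos42° = 0 → A_x = 63.5152 × 0.743145 = 47.20 kN.
ΣF_y = 0: A_y + T·sin42° − 40 − 50 = 0 → A_y = 90 − 63.5152 × 0.669131 = 47.50 kN.

T = 63.52 kN, A_x = 47.20 kN, A_y = 47.50 kN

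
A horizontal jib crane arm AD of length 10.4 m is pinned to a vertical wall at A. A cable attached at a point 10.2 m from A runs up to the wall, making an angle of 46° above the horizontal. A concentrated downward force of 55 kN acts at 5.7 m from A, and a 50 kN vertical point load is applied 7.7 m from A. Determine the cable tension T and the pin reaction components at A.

T = 95.20 kN, A_x = 66.13 kN, A_y = 36.52 kN

ΣM about A: T·sin46°·10.2 − 55·5.7 − 50·7.7 = 0 → T = 698.5/(10.2·0.71934) = 95.1989 ≈ 95.20 kN.
ΣF_x = 0: A_x − T·cos46° = 0 → A_x = 95.1989 × 0.694658 = 66.13 kN.
ΣF_y = 0: A_y + T·sin46° − 55 − 50 = 0 → A_y = 105 − 95.1989 × 0.71934 = 36.52 kN.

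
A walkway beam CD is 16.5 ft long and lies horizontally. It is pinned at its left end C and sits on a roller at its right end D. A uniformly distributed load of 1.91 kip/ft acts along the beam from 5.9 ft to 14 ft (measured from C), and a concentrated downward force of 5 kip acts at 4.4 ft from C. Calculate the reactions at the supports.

C_x = 0, C_y = 9.808 kip, D_y = 10.66 kip

Resultant of the distributed load: 1.91 × 8.1 = 15.471 kip at 9.95 ft from C.
Taking moments about C: D_y·16.5 − (1.91·8.1)·9.95 − 5·4.4 = 0 → D_y = 175.93645/16.5 = 10.6628 ≈ 10.66 kip.
ΣF_y = 0: C_y + 10.6628 − 1.91·8.1 − 5 = 0 → C_y = 9.808 kip.
ΣF_x = 0: no horizontal applied forces, so C_x = 0.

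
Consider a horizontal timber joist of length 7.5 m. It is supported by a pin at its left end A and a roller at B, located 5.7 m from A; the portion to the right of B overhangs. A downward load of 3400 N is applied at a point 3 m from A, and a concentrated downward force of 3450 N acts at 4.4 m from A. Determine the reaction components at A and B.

A_x = 0, A_y = 2397 N, B_y = 4453 N

Taking moments about A: B_y·5.7 − 3400·3 − 3450·4.4 = 0 → B_y = 25380/5.7 = 4452.63 ≈ 4453 N.
ΣF_y = 0: A_y + 4452.63 − 3400 − 3450 = 0 → A_y = 2397 N.
ΣF_x = 0: no horizontal applied forces, so A_x = 0.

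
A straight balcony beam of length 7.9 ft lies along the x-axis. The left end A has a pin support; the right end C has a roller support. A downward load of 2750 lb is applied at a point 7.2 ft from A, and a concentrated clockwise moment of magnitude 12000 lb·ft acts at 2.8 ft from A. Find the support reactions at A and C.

A_x = 0, A_y = -1275 lb, C_y = 4025 lb

Taking moments about A: C_y·7.9 − 2750·7.2 − 12000 = 0 → C_y = 31800/7.9 = 4025.32 ≈ 4025 lb.
ΣF_y = 0: A_y + 4025.32 − 2750 = 0 → A_y = -1275 lb.
ΣF_x = 0: no horizontal applied forces, so A_x = 0.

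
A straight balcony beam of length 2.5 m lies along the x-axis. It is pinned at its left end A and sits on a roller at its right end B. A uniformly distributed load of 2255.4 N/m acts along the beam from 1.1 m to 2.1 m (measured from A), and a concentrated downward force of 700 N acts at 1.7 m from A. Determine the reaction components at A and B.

A_x = 0, A_y = 1036 N, B_y = 1919 N

Resultant of the distributed load: 2255.4 × 1 = 2255.4 N at 1.6 m from A.
Taking moments about A: B_y·2.5 − (2255.4·1)·1.6 − 700·1.7 = 0 → B_y = 4798.64/2.5 = 1919.46 ≈ 1919 N.
ΣF_y = 0: A_y + 1919.46 − 2255.4·1 − 700 = 0 → A_y = 1036 N.
ΣF_x = 0: no horizontal applied forces, so A_x = 0.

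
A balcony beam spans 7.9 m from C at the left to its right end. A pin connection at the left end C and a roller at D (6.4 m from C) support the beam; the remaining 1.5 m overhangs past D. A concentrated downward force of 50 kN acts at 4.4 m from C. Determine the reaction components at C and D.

Taking moments about C: D_y·6.4 − 50·4.4 = 0 → D_y = 220/6.4 = 34.375 ≈ 34.38 kN.
ΣF_y = 0: C_y + 34.375 − 50 = 0 → C_y = 15.62 kN.
ΣF_x = 0: no horizontal applied forces, so C_x = 0.

C_x = 0, C_y = 15.62 kN, D_y = 34.38 kN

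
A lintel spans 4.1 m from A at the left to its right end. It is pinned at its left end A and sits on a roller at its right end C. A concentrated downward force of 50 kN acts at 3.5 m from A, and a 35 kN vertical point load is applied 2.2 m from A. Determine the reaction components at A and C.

A_x = 0, A_y = 23.54 kN, C_y = 61.46 kN

ΣM about A: C_y·4.1 − 50·3.5 − 35·2.2 = 0 → C_y = 252/4.1 = 61.4634 ≈ 61.46 kN.
ΣF_y = 0: A_y + 61.4634 − 50 − 35 = 0 → A_y = 23.54 kN.
ΣF_x = 0: no horizontal applied forces, so A_x = 0.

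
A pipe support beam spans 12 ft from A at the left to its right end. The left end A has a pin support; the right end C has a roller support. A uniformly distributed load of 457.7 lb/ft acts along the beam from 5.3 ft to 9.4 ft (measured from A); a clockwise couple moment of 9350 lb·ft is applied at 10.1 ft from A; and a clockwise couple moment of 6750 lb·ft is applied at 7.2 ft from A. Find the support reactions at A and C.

A_x = 0, A_y = -614.5 lb, C_y = 2491 lb

Resultant of the distributed load: 457.7 × 4.1 = 1876.57 lb at 7.35 ft from A.
ΣM about A: C_y·12 − (457.7·4.1)·7.35 − 9350 − 6750 = 0 → C_y = 29892.7895/12 = 2491.07 ≈ 2491 lb.
ΣF_y = 0: A_y + 2491.07 − 457.7·4.1 = 0 → A_y = -614.5 lb.
ΣF_x = 0: no horizontal applied forces, so A_x = 0.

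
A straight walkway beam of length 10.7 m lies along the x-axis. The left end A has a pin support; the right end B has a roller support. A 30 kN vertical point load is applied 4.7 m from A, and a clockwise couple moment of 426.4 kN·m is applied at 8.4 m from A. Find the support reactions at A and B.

Taking moments about A: B_y·10.7 − 30·4.7 − 426.4 = 0 → B_y = 567.4/10.7 = 53.028 ≈ 53.03 kN.
ΣF_y = 0: A_y + 53.028 − 30 = 0 → A_y = -23.03 kN.
ΣF_x = 0: no horizontal applied forces, so A_x = 0.

A_x = 0, A_y = -23.03 kN, B_y = 53.03 kN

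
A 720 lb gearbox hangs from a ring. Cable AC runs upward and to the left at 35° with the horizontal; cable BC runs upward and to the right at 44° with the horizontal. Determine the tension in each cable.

ΣF_x = 0: −T_AC·cos35° + T_BC·cos44° = 0 → T_BC = 1.13876·T_AC.
ΣF_y = 0: T_AC·sin35° + T_BC·sin44° = 720.
Substitute: T_AC·(0.573576 + 1.13876·0.694658) = 720 → T_AC = 527.618 ≈ 527.6 lb.
Then T_BC = 1.13876 × 527.618 = 600.8 lb.

T_AC = 527.6 lb, T_BC = 600.8 lb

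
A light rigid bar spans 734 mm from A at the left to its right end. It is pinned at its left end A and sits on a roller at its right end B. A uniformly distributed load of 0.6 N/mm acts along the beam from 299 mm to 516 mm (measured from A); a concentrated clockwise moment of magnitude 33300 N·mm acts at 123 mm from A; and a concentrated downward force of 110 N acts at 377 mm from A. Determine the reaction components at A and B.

Resultant of the distributed load: 0.6 × 217 = 130.2 N at 407.5 mm from A.
Taking moments about A: B_y·734 − (0.6·217)·407.5 − 33300 − 110·377 = 0 → B_y = 127826.5/734 = 174.151 ≈ 174.2 N.
ΣF_y = 0: A_y + 174.151 − 0.6·217 − 110 = 0 → A_y = 66.05 N.
ΣF_x = 0: no horizontal applied forces, so A_x = 0.

A_x = 0, A_y = 66.05 N, B_y = 174.2 N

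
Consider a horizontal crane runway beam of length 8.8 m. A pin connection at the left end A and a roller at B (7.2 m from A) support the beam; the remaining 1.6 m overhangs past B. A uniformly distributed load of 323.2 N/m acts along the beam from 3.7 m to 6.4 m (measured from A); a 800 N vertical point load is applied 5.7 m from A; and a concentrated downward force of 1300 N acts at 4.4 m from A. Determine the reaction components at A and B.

Resultant of the distributed load: 323.2 × 2.7 = 872.64 N at 5.05 m from A.
ΣM about A: B_y·7.2 − (323.2·2.7)·5.05 − 800·5.7 − 1300·4.4 = 0 → B_y = 14686.832/7.2 = 2039.84 ≈ 2040 N.
ΣF_y = 0: A_y + 2039.84 − 323.2·2.7 − 800 − 1300 = 0 → A_y = 932.8 N.
ΣF_x = 0: no horizontal applied forces, so A_x = 0.

A_x = 0, A_y = 932.8 N, B_y = 2040 N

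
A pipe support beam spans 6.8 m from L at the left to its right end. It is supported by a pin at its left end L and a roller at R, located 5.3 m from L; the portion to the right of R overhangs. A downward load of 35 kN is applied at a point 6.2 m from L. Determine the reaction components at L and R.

ΣM about L: R_y·5.3 − 35·6.2 = 0 → R_y = 217/5.3 = 40.9434 ≈ 40.94 kN.
ΣF_y = 0: L_y + 40.9434 − 35 = 0 → L_y = -5.943 kN.
ΣF_x = 0: no horizontal applied forces, so L_x = 0.

L_x = 0, L_y = -5.943 kN, R_y = 40.94 kN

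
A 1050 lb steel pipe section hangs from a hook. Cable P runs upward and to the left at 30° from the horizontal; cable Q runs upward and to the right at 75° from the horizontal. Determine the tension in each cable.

ΣF_x = 0: −T_P·cos30° + T_Q·cos75° = 0 → T_Q = 3.34607·T_P.
ΣF_y = 0: T_P·sin30° + T_Q·sin75° = 1050.
Substitute: T_P·(0.5 + 3.34607·0.965926) = 1050 → T_P = 281.346 ≈ 281.3 lb.
Then T_Q = 3.34607 × 281.346 = 941.4 lb.

T_P = 281.3 lb, T_Q = 941.4 lb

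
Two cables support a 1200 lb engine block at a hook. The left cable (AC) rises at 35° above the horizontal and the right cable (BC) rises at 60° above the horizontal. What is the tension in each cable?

T_AC = 602.3 lb, T_BC = 986.7 lb

ΣF_x = 0: −T_AC·cos35° + T_BC·cos60° = 0 → T_BC = 1.6383·T_AC.
ΣF_y = 0: T_AC·sin35° + T_BC·sin60° = 1200.
Substitute: T_AC·(0.573576 + 1.6383·0.866025) = 1200 → T_AC = 602.293 ≈ 602.3 lb.
Then T_BC = 1.6383 × 602.293 = 986.7 lb.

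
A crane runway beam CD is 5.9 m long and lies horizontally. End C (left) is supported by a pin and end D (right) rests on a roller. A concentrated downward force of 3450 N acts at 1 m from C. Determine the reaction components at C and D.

Taking moments about C: D_y·5.9 − 3450·1 = 0 → D_y = 3450/5.9 = 584.746 ≈ 584.7 N.
ΣF_y = 0: C_y + 584.746 − 3450 = 0 → C_y = 2865 N.
ΣF_x = 0: no horizontal applied forces, so C_x = 0.

C_x = 0, C_y = 2865 N, D_y = 584.7 N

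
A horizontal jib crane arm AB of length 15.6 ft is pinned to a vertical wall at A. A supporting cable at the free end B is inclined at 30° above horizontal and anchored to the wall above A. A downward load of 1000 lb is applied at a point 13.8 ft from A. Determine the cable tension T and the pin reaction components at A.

ΣM about A: T·sin30°·15.6 − 1000·13.8 = 0 → T = 13800/(15.6·0.5) = 1769.23 ≈ 1769 lb.
ΣF_x = 0: A_x − T·cos30° = 0 → A_x = 1769.23 × 0.866025 = 1532 lb.
ΣF_y = 0: A_y + T·sin30° − 1000 = 0 → A_y = 1000 − 1769.23 × 0.5 = 115.4 lb.

T = 1769 lb, A_x = 1532 lb, A_y = 115.4 lb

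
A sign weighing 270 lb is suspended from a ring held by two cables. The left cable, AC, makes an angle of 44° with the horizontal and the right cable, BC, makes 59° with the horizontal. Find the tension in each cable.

ΣF_x = 0: −T_AC·cos44° + T_BC·cos59° = 0 → T_BC = 1.39667·T_AC.
ΣF_y = 0: T_AC·sin44° + T_BC·sin59° = 270.
Substitute: T_AC·(0.694658 + 1.39667·0.857167) = 270 → T_AC = 142.718 ≈ 142.7 lb.
Then T_BC = 1.39667 × 142.718 = 199.3 lb.

T_AC = 142.7 lb, T_BC = 199.3 lb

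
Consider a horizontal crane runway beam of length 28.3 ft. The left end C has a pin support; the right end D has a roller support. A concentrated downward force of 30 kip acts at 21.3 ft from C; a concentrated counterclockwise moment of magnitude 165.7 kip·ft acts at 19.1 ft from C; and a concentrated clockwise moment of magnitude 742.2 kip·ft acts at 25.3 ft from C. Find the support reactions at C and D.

ΣM about C: D_y·28.3 − 30·21.3 + 165.7 − 742.2 = 0 → D_y = 1215.5/28.3 = 42.9505 ≈ 42.95 kip.
ΣF_y = 0: C_y + 42.9505 − 30 = 0 → C_y = -12.95 kip.
ΣF_x = 0: no horizontal applied forces, so C_x = 0.

C_x = 0, C_y = -12.95 kip, D_y = 42.95 kip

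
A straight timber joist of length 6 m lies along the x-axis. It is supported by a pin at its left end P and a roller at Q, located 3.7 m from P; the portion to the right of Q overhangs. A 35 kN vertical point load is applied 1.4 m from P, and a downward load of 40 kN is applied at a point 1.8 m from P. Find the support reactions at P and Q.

P_x = 0, P_y = 42.30 kN, Q_y = 32.70 kN

Taking moments about P: Q_y·3.7 − 35·1.4 − 40·1.8 = 0 → Q_y = 121/3.7 = 32.7027 ≈ 32.70 kN.
ΣF_y = 0: P_y + 32.7027 − 35 − 40 = 0 → P_y = 42.30 kN.
ΣF_x = 0: no horizontal applied forces, so P_x = 0.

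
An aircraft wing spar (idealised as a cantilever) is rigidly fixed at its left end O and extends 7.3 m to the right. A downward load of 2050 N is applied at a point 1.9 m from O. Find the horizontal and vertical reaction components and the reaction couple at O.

ΣF_x = 0: O_x = 0.
ΣF_y = 0: O_y − 2050 = 0 → O_y = 2050 N.
ΣM about O: M_O − 2050·1.9 = 0 → M_O = 3895 N·m.

O_x = 0, O_y = 2050 N, M_O = 3895 N·m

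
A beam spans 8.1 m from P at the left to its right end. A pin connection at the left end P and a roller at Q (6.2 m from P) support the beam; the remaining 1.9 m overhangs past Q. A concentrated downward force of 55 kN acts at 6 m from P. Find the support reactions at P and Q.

Moments about P: Q_y·6.2 − 55·6 = 0 → Q_y = 330/6.2 = 53.2258 ≈ 53.23 kN.
ΣF_y = 0: P_y + 53.2258 − 55 = 0 → P_y = 1.774 kN.
ΣF_x = 0: no horizontal applied forces, so P_x = 0.

P_x = 0, P_y = 1.774 kN, Q_y = 53.23 kN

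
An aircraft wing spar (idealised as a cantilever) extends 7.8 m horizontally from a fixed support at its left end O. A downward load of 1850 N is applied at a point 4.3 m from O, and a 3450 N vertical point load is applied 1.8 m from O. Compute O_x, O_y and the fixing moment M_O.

O_x = 0, O_y = 5300 N, M_O = 14160 N·m

ΣF_x = 0: O_x = 0.
ΣF_y = 0: O_y − 1850 − 3450 = 0 → O_y = 5300 N.
ΣM about O: M_O − 1850·4.3 − 3450·1.8 = 0 → M_O = 14160 N·m.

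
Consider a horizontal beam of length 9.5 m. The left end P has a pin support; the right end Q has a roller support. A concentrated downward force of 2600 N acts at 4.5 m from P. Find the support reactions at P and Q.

ΣM about P: Q_y·9.5 − 2600·4.5 = 0 → Q_y = 11700/9.5 = 1231.58 ≈ 1232 N.
ΣF_y = 0: P_y + 1231.58 − 2600 = 0 → P_y = 1368 N.
ΣF_x = 0: no horizontal applied forces, so P_x = 0.

P_x = 0, P_y = 1368 N, Q_y = 1232 N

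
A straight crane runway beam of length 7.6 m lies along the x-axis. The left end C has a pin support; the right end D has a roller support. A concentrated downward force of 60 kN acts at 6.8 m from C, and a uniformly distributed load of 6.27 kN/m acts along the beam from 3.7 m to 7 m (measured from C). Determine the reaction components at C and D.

C_x = 0, C_y = 12.44 kN, D_y = 68.25 kN

Resultant of the distributed load: 6.27 × 3.3 = 20.691 kN at 5.35 m from C.
Taking moments about C: D_y·7.6 − 60·6.8 − (6.27·3.3)·5.35 = 0 → D_y = 518.69685/7.6 = 68.2496 ≈ 68.25 kN.
ΣF_y = 0: C_y + 68.2496 − 60 − 6.27·3.3 = 0 → C_y = 12.44 kN.
ΣF_x = 0: no horizontal applied forces, so C_x = 0.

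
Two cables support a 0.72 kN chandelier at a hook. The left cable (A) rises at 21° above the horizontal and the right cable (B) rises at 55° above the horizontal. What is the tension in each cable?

T_A = 0.4256 kN, T_B = 0.6928 kN

ΣF_x = 0: −T_A·cos21° + T_B·cos55° = 0 → T_B = 1.62765·T_A.
ΣF_y = 0: T_A·sin21° + T_B·sin55° = 0.72.
Substitute: T_A·(0.358368 + 1.62765·0.819152) = 0.72 → T_A = 0.425617 ≈ 0.4256 kN.
Then T_B = 1.62765 × 0.425617 = 0.6928 kN.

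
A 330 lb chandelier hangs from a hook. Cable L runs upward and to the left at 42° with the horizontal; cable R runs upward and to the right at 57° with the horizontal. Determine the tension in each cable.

ΣF_x = 0: −T_L·cos42° + T_R·cos57° = 0 → T_R = 1.36447·T_L.
ΣF_y = 0: T_L·sin42° + T_R·sin57° = 330.
Substitute: T_L·(0.669131 + 1.36447·0.838671) = 330 → T_L = 181.971 ≈ 182.0 lb.
Then T_R = 1.36447 × 181.971 = 248.3 lb.

T_L = 182.0 lb, T_R = 248.3 lb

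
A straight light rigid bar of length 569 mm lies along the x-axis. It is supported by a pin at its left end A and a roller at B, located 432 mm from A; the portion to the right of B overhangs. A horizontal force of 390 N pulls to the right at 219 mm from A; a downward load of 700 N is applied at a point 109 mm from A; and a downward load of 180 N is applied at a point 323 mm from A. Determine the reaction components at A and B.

A_x = -390.0 N, A_y = 568.8 N, B_y = 311.2 N

Taking moments about A: B_y·432 − 700·109 − 180·323 = 0 → B_y = 134440/432 = 311.204 ≈ 311.2 N.
ΣF_y = 0: A_y + 311.204 − 700 − 180 = 0 → A_y = 568.8 N.
ΣF_x = 0: A_x + 390 = 0 → A_x = -390.0 N.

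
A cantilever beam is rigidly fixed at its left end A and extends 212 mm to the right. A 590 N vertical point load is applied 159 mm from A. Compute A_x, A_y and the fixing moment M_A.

A_x = 0, A_y = 590.0 N, M_A = 93810 N·mm

ΣF_x = 0: A_x = 0.
ΣF_y = 0: A_y − 590 = 0 → A_y = 590.0 N.
ΣM about A: M_A − 590·159 = 0 → M_A = 93810 N·mm.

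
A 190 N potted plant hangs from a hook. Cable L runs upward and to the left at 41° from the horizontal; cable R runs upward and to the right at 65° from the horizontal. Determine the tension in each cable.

T_L = 83.53 N, T_R = 149.2 N

ΣF_x = 0: −T_L·cos41° + T_R·cos65° = 0 → T_R = 1.7858·T_L.
ΣF_y = 0: T_L·sin41° + T_R·sin65° = 190.
Substitute: T_L·(0.656059 + 1.7858·0.906308) = 190 → T_L = 83.5332 ≈ 83.53 N.
Then T_R = 1.7858 × 83.5332 = 149.2 N.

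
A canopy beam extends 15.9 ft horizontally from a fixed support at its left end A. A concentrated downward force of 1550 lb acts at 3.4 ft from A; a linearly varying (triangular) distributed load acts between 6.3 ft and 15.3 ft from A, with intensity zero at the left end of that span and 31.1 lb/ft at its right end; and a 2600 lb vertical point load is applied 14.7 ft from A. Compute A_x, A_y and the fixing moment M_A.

A_x = 0, A_y = 4290 lb, M_A = 45210 lb·ft

Resultant of the triangular load: ½ × 31.1 × 9 = 139.95 lb, acting at 12.3 ft from A (one-third of the span from the peak).
ΣF_x = 0: A_x = 0.
ΣF_y = 0: A_y − 1550 − ½·31.1·9 − 2600 = 0 → A_y = 4290 lb.
ΣM about A: M_A − 1550·3.4 − (½·31.1·9)·12.3 − 2600·14.7 = 0 → M_A = 45210 lb·ft.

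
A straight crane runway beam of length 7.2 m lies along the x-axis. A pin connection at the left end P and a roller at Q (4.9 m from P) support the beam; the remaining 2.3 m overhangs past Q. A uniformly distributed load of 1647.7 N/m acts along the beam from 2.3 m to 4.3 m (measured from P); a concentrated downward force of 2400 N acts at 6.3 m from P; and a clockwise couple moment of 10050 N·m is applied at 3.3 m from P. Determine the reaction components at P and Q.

Resultant of the distributed load: 1647.7 × 2 = 3295.4 N at 3.3 m from P.
Taking moments about P: Q_y·4.9 − (1647.7·2)·3.3 − 2400·6.3 − 10050 = 0 → Q_y = 36044.82/4.9 = 7356.09 ≈ 7356 N.
ΣF_y = 0: P_y + 7356.09 − 1647.7·2 − 2400 = 0 → P_y = -1661 N.
ΣF_x = 0: no horizontal applied forces, so P_x = 0.

P_x = 0, P_y = -1661 N, Q_y = 7356 N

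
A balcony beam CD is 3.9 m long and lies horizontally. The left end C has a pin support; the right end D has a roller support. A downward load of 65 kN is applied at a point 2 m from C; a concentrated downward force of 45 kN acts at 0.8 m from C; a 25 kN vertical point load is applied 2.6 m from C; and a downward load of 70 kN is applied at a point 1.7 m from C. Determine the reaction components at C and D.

Taking moments about C: D_y·3.9 − 65·2 − 45·0.8 − 25·2.6 − 70·1.7 = 0 → D_y = 350/3.9 = 89.7436 ≈ 89.74 kN.
ΣF_y = 0: C_y + 89.7436 − 65 − 45 − 25 − 70 = 0 → C_y = 115.3 kN.
ΣF_x = 0: no horizontal applied forces, so C_x = 0.

C_x = 0, C_y = 115.3 kN, D_y = 89.74 kN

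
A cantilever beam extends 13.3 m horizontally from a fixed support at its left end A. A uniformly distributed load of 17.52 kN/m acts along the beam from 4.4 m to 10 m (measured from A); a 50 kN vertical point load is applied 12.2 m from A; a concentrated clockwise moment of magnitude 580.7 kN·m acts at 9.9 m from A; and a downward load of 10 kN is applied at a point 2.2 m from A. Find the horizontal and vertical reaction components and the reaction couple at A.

Resultant of the distributed load: 17.52 × 5.6 = 98.112 kN at 7.2 m from A.
ΣF_x = 0: A_x = 0.
ΣF_y = 0: A_y − 17.52·5.6 − 50 − 10 = 0 → A_y = 158.1 kN.
ΣM about A: M_A − (17.52·5.6)·7.2 − 50·12.2 − 580.7 − 10·2.2 = 0 → M_A = 1919 kN·m.

A_x = 0, A_y = 158.1 kN, M_A = 1919 kN·m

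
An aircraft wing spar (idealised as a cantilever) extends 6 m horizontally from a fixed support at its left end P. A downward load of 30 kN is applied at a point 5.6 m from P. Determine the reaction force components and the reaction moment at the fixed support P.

ΣF_x = 0: P_x = 0.
ΣF_y = 0: P_y − 30 = 0 → P_y = 30.00 kN.
ΣM about P: M_P − 30·5.6 = 0 → M_P = 168.0 kN·m.

P_x = 0, P_y = 30.00 kN, M_P = 168.0 kN·m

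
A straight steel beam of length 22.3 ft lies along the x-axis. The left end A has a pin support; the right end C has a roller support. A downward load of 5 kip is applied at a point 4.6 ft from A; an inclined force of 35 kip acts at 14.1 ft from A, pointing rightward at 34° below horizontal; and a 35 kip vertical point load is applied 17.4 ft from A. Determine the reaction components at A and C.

Moments about A: C_y·22.3 − 5·4.6 − 35·sin34°·14.1 − 35·17.4 = 0 → C_y = 907.962/22.3 = 40.7158 ≈ 40.72 kip.
ΣF_y = 0: A_y + 40.7158 − 5 − 35·sin34° − 35 = 0 → A_y = 18.86 kip.
ΣF_x = 0: A_x + 35·cos34° = 0 → A_x = -29.02 kip.

A_x = -29.02 kip, A_y = 18.86 kip, C_y = 40.72 kip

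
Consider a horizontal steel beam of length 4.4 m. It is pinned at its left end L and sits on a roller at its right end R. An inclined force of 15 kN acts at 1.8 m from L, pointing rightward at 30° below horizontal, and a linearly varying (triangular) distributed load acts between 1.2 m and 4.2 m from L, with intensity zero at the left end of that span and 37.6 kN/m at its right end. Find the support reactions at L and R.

L_x = -12.99 kN, L_y = 19.81 kN, R_y = 44.09 kN

Resultant of the triangular load: ½ × 37.6 × 3 = 56.4 kN, acting at 3.2 m from L (one-third of the span from the peak).
ΣM about L: R_y·4.4 − 15·sin30°·1.8 − (½·37.6·3)·3.2 = 0 → R_y = 193.98/4.4 = 44.0864 ≈ 44.09 kN.
ΣF_y = 0: L_y + 44.0864 − 15·sin30° − ½·37.6·3 = 0 → L_y = 19.81 kN.
ΣF_x = 0: L_x + 15·cos30° = 0 → L_x = -12.99 kN.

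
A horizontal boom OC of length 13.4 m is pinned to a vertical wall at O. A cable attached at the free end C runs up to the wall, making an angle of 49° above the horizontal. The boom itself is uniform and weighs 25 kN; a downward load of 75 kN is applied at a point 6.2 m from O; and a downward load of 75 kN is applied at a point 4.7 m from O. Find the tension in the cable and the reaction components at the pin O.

T = 97.40 kN, O_x = 63.90 kN, O_y = 101.5 kN

ΣM about O: T·sin49°·13.4 − 25·6.7 − 75·6.2 − 75·4.7 = 0 → T = 985/(13.4·0.75471) = 97.3983 ≈ 97.40 kN.
ΣF_x = 0: O_x − T·cos49° = 0 → O_x = 97.3983 × 0.656059 = 63.90 kN.
ΣF_y = 0: O_y + T·sin49° − 25 − 75 − 75 = 0 → O_y = 175 − 97.3983 × 0.75471 = 101.5 kN.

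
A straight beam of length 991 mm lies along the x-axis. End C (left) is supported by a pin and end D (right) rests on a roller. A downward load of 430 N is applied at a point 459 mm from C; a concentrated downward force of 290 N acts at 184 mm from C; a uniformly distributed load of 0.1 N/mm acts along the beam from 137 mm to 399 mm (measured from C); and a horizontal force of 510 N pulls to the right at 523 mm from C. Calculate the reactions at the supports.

C_x = -510.0 N, C_y = 486.1 N, D_y = 260.1 N

Resultant of the distributed load: 0.1 × 262 = 26.2 N at 268 mm from C.
Taking moments about C: D_y·991 − 430·459 − 290·184 − (0.1·262)·268 = 0 → D_y = 257751.6/991 = 260.092 ≈ 260.1 N.
ΣF_y = 0: C_y + 260.092 − 430 − 290 − 0.1·262 = 0 → C_y = 486.1 N.
ΣF_x = 0: C_x + 510 = 0 → C_x = -510.0 N.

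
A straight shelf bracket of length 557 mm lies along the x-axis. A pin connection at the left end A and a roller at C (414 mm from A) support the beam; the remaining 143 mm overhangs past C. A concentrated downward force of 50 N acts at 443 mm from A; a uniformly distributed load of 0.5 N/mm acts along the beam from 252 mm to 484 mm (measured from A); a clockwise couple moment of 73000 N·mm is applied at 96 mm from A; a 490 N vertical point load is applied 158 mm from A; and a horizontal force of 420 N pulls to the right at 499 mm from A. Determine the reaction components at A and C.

A_x = -420.0 N, A_y = 136.1 N, C_y = 519.9 N

Resultant of the distributed load: 0.5 × 232 = 116 N at 368 mm from A.
ΣM about A: C_y·414 − 50·443 − (0.5·232)·368 − 73000 − 490·158 = 0 → C_y = 215258/414 = 519.947 ≈ 519.9 N.
ΣF_y = 0: A_y + 519.947 − 50 − 0.5·232 − 490 = 0 → A_y = 136.1 N.
ΣF_x = 0: A_x + 420 = 0 → A_x = -420.0 N.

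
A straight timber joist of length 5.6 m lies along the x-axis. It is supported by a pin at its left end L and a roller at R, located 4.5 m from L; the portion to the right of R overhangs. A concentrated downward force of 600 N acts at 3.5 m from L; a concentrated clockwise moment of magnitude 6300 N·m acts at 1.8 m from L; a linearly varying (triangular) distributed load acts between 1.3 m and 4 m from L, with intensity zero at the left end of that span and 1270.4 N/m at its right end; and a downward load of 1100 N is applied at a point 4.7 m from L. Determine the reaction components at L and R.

Resultant of the triangular load: ½ × 1270.4 × 2.7 = 1715.04 N, acting at 3.1 m from L (one-third of the span from the peak).
ΣM about L: R_y·4.5 − 600·3.5 − 6300 − (½·1270.4·2.7)·3.1 − 1100·4.7 = 0 → R_y = 18886.624/4.5 = 4197.03 ≈ 4197 N.
ΣF_y = 0: L_y + 4197.03 − 600 − ½·1270.4·2.7 − 1100 = 0 → L_y = -782.0 N.
ΣF_x = 0: no horizontal applied forces, so L_x = 0.

L_x = 0, L_y = -782.0 N, R_y = 4197 N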